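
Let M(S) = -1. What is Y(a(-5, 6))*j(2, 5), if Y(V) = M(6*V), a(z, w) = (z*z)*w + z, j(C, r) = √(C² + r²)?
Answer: -√29 ≈ -5.3852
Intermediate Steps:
a(z, w) = z + w*z² (a(z, w) = z²*w + z = w*z² + z = z + w*z²)
Y(V) = -1
Y(a(-5, 6))*j(2, 5) = -√(2² + 5²) = -√(4 + 25) = -√29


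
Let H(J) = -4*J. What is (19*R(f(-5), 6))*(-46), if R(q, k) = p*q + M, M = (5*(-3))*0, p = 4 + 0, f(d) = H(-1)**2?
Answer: -55936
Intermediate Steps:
f(d) = 16 (f(d) = (-4*(-1))**2 = 4**2 = 16)
p = 4
M = 0 (M = -15*0 = 0)
R(q, k) = 4*q (R(q, k) = 4*q + 0 = 4*q)
(19*R(f(-5), 6))*(-46) = (19*(4*16))*(-46) = (19*64)*(-46) = 1216*(-46) = -55936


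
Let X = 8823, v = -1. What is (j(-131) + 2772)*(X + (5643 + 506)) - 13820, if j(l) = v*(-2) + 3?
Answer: 41563424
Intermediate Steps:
j(l) = 5 (j(l) = -1*(-2) + 3 = 2 + 3 = 5)
(j(-131) + 2772)*(X + (5643 + 506)) - 13820 = (5 + 2772)*(8823 + (5643 + 506)) - 13820 = 2777*(8823 + 6149) - 13820 = 2777*14972 - 13820 = 41577244 - 13820 = 41563424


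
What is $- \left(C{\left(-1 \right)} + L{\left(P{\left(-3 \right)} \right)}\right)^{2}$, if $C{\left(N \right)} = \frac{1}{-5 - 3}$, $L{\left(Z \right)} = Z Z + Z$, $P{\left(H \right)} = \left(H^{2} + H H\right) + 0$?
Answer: $- \frac{7480225}{64} \approx -1.1688 \cdot 10^{5}$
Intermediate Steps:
$P{\left(H \right)} = 2 H^{2}$ ($P{\left(H \right)} = \left(H^{2} + H^{2}\right) + 0 = 2 H^{2} + 0 = 2 H^{2}$)
$L{\left(Z \right)} = Z + Z^{2}$ ($L{\left(Z \right)} = Z^{2} + Z = Z + Z^{2}$)
$C{\left(N \right)} = - \frac{1}{8}$ ($C{\left(N \right)} = \frac{1}{-8} = - \frac{1}{8}$)
$- \left(C{\left(-1 \right)} + L{\left(P{\left(-3 \right)} \right)}\right)^{2} = - \left(- \frac{1}{8} + 2 \left(-3\right)^{2} \left(1 + 2 \left(-3\right)^{2}\right)\right)^{2} = - \left(- \frac{1}{8} + 2 \cdot 9 \left(1 + 2 \cdot 9\right)\right)^{2} = - \left(- \frac{1}{8} + 18 \left(1 + 18\right)\right)^{2} = - \left(- \frac{1}{8} + 18 \cdot 19\right)^{2} = - \left(- \frac{1}{8} + 342\right)^{2} = - \left(\frac{2735}{8}\right)^{2} = \left(-1\right) \frac{7480225}{64} = - \frac{7480225}{64}$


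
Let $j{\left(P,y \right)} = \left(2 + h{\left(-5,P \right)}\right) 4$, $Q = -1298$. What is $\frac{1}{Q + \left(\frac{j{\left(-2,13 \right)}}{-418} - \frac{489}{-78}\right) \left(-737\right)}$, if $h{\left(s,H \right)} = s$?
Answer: $- \frac{494}{2934153} \approx -0.00016836$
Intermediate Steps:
$j{\left(P,y \right)} = -12$ ($j{\left(P,y \right)} = \left(2 - 5\right) 4 = \left(-3\right) 4 = -12$)
$\frac{1}{Q + \left(\frac{j{\left(-2,13 \right)}}{-418} - \frac{489}{-78}\right) \left(-737\right)} = \frac{1}{-1298 + \left(- \frac{12}{-418} - \frac{489}{-78}\right) \left(-737\right)} = \frac{1}{-1298 + \left(\left(-12\right) \left(- \frac{1}{418}\right) - - \frac{163}{26}\right) \left(-737\right)} = \frac{1}{-1298 + \left(\frac{6}{209} + \frac{163}{26}\right) \left(-737\right)} = \frac{1}{-1298 + \frac{34223}{5434} \left(-737\right)} = \frac{1}{-1298 - \frac{2292941}{494}} = \frac{1}{- \frac{2934153}{494}} = - \frac{494}{2934153}$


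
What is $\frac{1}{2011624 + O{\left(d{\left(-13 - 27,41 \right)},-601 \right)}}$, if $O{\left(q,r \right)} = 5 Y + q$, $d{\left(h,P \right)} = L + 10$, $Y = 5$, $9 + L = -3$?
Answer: $\frac{1}{2011647} \approx 4.9711 \cdot 10^{-7}$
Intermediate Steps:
$L = -12$ ($L = -9 - 3 = -12$)
$d{\left(h,P \right)} = -2$ ($d{\left(h,P \right)} = -12 + 10 = -2$)
$O{\left(q,r \right)} = 25 + q$ ($O{\left(q,r \right)} = 5 \cdot 5 + q = 25 + q$)
$\frac{1}{2011624 + O{\left(d{\left(-13 - 27,41 \right)},-601 \right)}} = \frac{1}{2011624 + \left(25 - 2\right)} = \frac{1}{2011624 + 23} = \frac{1}{2011647}$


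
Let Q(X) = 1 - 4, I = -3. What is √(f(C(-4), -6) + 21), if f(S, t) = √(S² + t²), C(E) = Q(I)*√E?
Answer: √21 ≈ 4.5826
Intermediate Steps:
Q(X) = -3
C(E) = -3*√E
√(f(C(-4), -6) + 21) = √(√((-6*I)² + (-6)²) + 21) = √(√((-6*I)² + 36) + 21) = √(√(-36 + 36) + 21) = √(√0 + 21) = √(0 + 21) = √21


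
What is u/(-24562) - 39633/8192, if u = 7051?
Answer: -515613769/100605952 ≈ -5.1251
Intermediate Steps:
u/(-24562) - 39633/8192 = 7051/(-24562) - 39633/8192 = 7051*(-1/24562) - 39633*1/8192 = -7051/24562 - 39633/8192 = -515613769/100605952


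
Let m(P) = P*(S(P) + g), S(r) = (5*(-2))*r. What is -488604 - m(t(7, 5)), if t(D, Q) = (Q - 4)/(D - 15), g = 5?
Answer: -15635303/32 ≈ -4.8860e+5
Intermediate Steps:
S(r) = -10*r
t(D, Q) = (-4 + Q)/(-15 + D)
m(P) = P*(5 - 10*P) (m(P) = P*(-10*P + 5) = P*(5 - 10*P))
-488604 - m(t(7, 5)) = -488604 - 5*(-4 + 5)/(-15 + 7)*(1 - 2*(-4 + 5)/(-15 + 7)) = -488604 - 5*1/(-8)*(1 - 2/(-8)) = -488604 - 5*(-1/8*1)*(1 - (-1)/4) = -488604 - 5*(-1)*(1 - 2*(-1/8))/8 = -488604 - 5*(-1)*(1 + 1/4)/8 = -488604 - 5*(-1)*5/(8*4) = -488604 - 1*(-25/32) = -488604 + 25/32 = -15635303/32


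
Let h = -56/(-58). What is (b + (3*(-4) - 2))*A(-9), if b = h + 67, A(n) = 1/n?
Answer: -1565/261 ≈ -5.9962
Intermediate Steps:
h = 28/29 (h = -56*(-1/58) = 28/29 ≈ 0.96552)
b = 1971/29 (b = 28/29 + 67 = 1971/29 ≈ 67.966)
(b + (3*(-4) - 2))*A(-9) = (1971/29 + (3*(-4) - 2))/(-9) = (1971/29 + (-12 - 2))*(-⅑) = (1971/29 - 14)*(-⅑) = (1565/29)*(-⅑) = -1565/261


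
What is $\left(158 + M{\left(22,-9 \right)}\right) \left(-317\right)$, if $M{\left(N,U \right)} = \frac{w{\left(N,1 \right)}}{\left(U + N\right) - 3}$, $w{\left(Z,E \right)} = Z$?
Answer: $- \frac{253917}{5} \approx -50783.0$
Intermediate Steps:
$M{\left(N,U \right)} = \frac{N}{-3 + N + U}$ ($M{\left(N,U \right)} = \frac{N}{\left(U + N\right) - 3} = \frac{N}{\left(N + U\right) - 3} = \frac{N}{-3 + N + U}$)
$\left(158 + M{\left(22,-9 \right)}\right) \left(-317\right) = \left(158 + \frac{22}{-3 + 22 - 9}\right) \left(-317\right) = \left(158 + \frac{22}{10}\right) \left(-317\right) = \left(158 + 22 \cdot \frac{1}{10}\right) \left(-317\right) = \left(158 + \frac{11}{5}\right) \left(-317\right) = \frac{801}{5} \left(-317\right) = - \frac{253917}{5}$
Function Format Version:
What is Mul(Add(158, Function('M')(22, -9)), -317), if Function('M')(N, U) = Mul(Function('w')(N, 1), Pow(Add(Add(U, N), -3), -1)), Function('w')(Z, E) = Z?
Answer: Rational(-253917, 5) ≈ -50783.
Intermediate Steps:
Function('M')(N, U) = Mul(N, Pow(Add(-3, N, U), -1)) (Function('M')(N, U) = Mul(N, Pow(Add(Add(U, N), -3), -1)) = Mul(N, Pow(Add(Add(N, U), -3), -1)) = Mul(N, Pow(Add(-3, N, U), -1)))
Mul(Add(158, Function('M')(22, -9)), -317) = Mul(Add(158, Mul(22, Pow(Add(-3, 22, -9), -1))), -317) = Mul(Add(158, Mul(22, Pow(10, -1))), -317) = Mul(Add(158, Mul(22, Rational(1, 10))), -317) = Mul(Add(158, Rational(11, 5)), -317) = Mul(Rational(801, 5), -317) = Rational(-253917, 5)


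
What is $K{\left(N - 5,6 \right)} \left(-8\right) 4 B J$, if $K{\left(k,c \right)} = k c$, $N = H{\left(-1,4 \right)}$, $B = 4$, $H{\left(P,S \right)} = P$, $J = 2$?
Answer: $9216$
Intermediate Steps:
$N = -1$
$K{\left(k,c \right)} = c k$
$K{\left(N - 5,6 \right)} \left(-8\right) 4 B J = 6 \left(-1 - 5\right) \left(-8\right) 4 \cdot 4 \cdot 2 = 6 \left(-6\right) \left(-8\right) 16 \cdot 2 = \left(-36\right) \left(-8\right) 32 = 288 \cdot 32 = 9216$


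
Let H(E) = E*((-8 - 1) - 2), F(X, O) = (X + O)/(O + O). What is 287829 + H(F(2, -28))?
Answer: 8059069/28 ≈ 2.8782e+5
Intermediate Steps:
F(X, O) = (O + X)/(2*O) (F(X, O) = (O + X)/((2*O)) = (O + X)*(1/(2*O)) = (O + X)/(2*O))
H(E) = -11*E (H(E) = E*(-9 - 2) = E*(-11) = -11*E)
287829 + H(F(2, -28)) = 287829 - 11*(-28 + 2)/(2*(-28)) = 287829 - 11*(-1)*(-26)/(2*28) = 287829 - 11*13/28 = 287829 - 143/28 = 8059069/28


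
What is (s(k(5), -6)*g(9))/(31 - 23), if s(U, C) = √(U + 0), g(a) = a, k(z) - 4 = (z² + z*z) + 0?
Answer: 27*√6/8 ≈ 8.2670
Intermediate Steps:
k(z) = 4 + 2*z² (k(z) = 4 + ((z² + z*z) + 0) = 4 + ((z² + z²) + 0) = 4 + (2*z² + 0) = 4 + 2*z²)
s(U, C) = √U
(s(k(5), -6)*g(9))/(31 - 23) = (√(4 + 2*5²)*9)/(31 - 23) = (√(4 + 2*25)*9)/8 = (√(4 + 50)*9)*(⅛) = (√54*9)*(⅛) = ((3*√6)*9)*(⅛) = (27*√6)*(⅛) = 27*√6/8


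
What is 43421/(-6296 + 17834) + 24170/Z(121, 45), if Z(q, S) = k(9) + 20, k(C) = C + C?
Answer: 140261729/219222 ≈ 639.82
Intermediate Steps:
k(C) = 2*C
Z(q, S) = 38 (Z(q, S) = 2*9 + 20 = 18 + 20 = 38)
43421/(-6296 + 17834) + 24170/Z(121, 45) = 43421/(-6296 + 17834) + 24170/38 = 43421/11538 + 24170*(1/38) = 43421*(1/11538) + 12085/19 = 43421/11538 + 12085/19 = 140261729/219222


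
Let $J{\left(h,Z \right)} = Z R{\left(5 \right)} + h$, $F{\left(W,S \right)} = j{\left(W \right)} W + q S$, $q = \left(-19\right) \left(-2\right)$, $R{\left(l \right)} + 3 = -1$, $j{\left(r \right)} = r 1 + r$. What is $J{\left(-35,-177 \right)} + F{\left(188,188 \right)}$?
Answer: $78505$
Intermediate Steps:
$j{\left(r \right)} = 2 r$ ($j{\left(r \right)} = r + r = 2 r$)
$R{\left(l \right)} = -4$ ($R{\left(l \right)} = -3 - 1 = -4$)
$q = 38$
$F{\left(W,S \right)} = 2 W^{2} + 38 S$ ($F{\left(W,S \right)} = 2 W W + 38 S = 2 W^{2} + 38 S$)
$J{\left(h,Z \right)} = h - 4 Z$ ($J{\left(h,Z \right)} = Z \left(-4\right) + h = - 4 Z + h = h - 4 Z$)
$J{\left(-35,-177 \right)} + F{\left(188,188 \right)} = \left(-35 - -708\right) + \left(2 \cdot 188^{2} + 38 \cdot 188\right) = \left(-35 + 708\right) + \left(2 \cdot 35344 + 7144\right) = 673 + \left(70688 + 7144\right) = 673 + 77832 = 78505$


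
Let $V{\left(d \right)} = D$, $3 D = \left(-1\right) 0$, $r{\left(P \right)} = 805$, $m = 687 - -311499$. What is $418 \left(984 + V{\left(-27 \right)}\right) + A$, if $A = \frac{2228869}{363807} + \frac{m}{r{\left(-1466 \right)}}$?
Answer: $\frac{17224872634681}{41837805} \approx 4.1171 \cdot 10^{5}$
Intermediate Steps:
$m = 312186$ ($m = 687 + 311499 = 312186$)
$A = \frac{16481384521}{41837805}$ ($A = \frac{2228869}{363807} + \frac{312186}{805} = 2228869 \cdot \frac{1}{363807} + 312186 \cdot \frac{1}{805} = \frac{2228869}{363807} + \frac{44598}{115} = \frac{16481384521}{41837805} \approx 393.94$)
$D = 0$ ($D = \frac{\left(-1\right) 0}{3} = \frac{1}{3} \cdot 0 = 0$)
$V{\left(d \right)} = 0$
$418 \left(984 + V{\left(-27 \right)}\right) + A = 418 \left(984 + 0\right) + \frac{16481384521}{41837805} = 418 \cdot 984 + \frac{16481384521}{41837805} = 411312 + \frac{16481384521}{41837805} = \frac{17224872634681}{41837805}$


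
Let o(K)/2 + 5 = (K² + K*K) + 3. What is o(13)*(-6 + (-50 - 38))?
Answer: -63168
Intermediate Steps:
o(K) = -4 + 4*K² (o(K) = -10 + 2*((K² + K*K) + 3) = -10 + 2*((K² + K²) + 3) = -10 + 2*(2*K² + 3) = -10 + 2*(3 + 2*K²) = -10 + (6 + 4*K²) = -4 + 4*K²)
o(13)*(-6 + (-50 - 38)) = (-4 + 4*13²)*(-6 + (-50 - 38)) = (-4 + 4*169)*(-6 - 88) = (-4 + 676)*(-94) = 672*(-94) = -63168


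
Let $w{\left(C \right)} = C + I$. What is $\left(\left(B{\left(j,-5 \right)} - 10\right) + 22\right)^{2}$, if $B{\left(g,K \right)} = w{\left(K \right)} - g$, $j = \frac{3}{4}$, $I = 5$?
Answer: $\frac{2025}{16} \approx 126.56$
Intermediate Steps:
$j = \frac{3}{4}$ ($j = 3 \cdot \frac{1}{4} = \frac{3}{4} \approx 0.75$)
$w{\left(C \right)} = 5 + C$ ($w{\left(C \right)} = C + 5 = 5 + C$)
$B{\left(g,K \right)} = 5 + K - g$ ($B{\left(g,K \right)} = \left(5 + K\right) - g = 5 + K - g$)
$\left(\left(B{\left(j,-5 \right)} - 10\right) + 22\right)^{2} = \left(\left(\left(5 - 5 - \frac{3}{4}\right) - 10\right) + 22\right)^{2} = \left(\left(- \frac{3}{4} - 10\right) + 22\right)^{2} = \left(- \frac{43}{4} + 22\right)^{2} = \left(\frac{45}{4}\right)^{2} = \frac{2025}{16}$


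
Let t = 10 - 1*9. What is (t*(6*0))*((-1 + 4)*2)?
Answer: 0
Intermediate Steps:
t = 1 (t = 10 - 9 = 1)
(t*(6*0))*((-1 + 4)*2) = (1*(6*0))*((-1 + 4)*2) = (1*0)*(3*2) = 0*6 = 0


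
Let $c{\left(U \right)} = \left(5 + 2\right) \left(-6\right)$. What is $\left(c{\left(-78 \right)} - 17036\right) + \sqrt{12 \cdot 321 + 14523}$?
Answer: $-17078 + 35 \sqrt{15} \approx -16942.0$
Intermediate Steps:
$c{\left(U \right)} = -42$ ($c{\left(U \right)} = 7 \left(-6\right) = -42$)
$\left(c{\left(-78 \right)} - 17036\right) + \sqrt{12 \cdot 321 + 14523} = \left(-42 - 17036\right) + \sqrt{12 \cdot 321 + 14523} = -17078 + \sqrt{3852 + 14523} = -17078 + \sqrt{18375} = -17078 + 35 \sqrt{15}$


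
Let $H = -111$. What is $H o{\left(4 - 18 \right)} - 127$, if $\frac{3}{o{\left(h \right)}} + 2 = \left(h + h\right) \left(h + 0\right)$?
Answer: $- \frac{16621}{130} \approx -127.85$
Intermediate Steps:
$o{\left(h \right)} = \frac{3}{-2 + 2 h^{2}}$ ($o{\left(h \right)} = \frac{3}{-2 + \left(h + h\right) \left(h + 0\right)} = \frac{3}{-2 + 2 h h} = \frac{3}{-2 + 2 h^{2}}$)
$H o{\left(4 - 18 \right)} - 127 = - 111 \frac{3}{2 \left(-1 + \left(4 - 18\right)^{2}\right)} - 127 = - 111 \frac{3}{2 \left(-1 + \left(-14\right)^{2}\right)} - 127 = - 111 \frac{3}{2 \left(-1 + 196\right)} - 127 = - 111 \frac{3}{2 \cdot 195} - 127 = - 111 \cdot \frac{3}{2} \cdot \frac{1}{195} - 127 = \left(-111\right) \frac{1}{130} - 127 = - \frac{111}{130} - 127 = - \frac{16621}{130}$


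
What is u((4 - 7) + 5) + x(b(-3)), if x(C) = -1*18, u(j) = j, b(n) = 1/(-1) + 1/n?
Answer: -16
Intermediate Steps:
b(n) = -1 + 1/n (b(n) = 1*(-1) + 1/n = -1 + 1/n)
x(C) = -18
u((4 - 7) + 5) + x(b(-3)) = ((4 - 7) + 5) - 18 = (-3 + 5) - 18 = 2 - 18 = -16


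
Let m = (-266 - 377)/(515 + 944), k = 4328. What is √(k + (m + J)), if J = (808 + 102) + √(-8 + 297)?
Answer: √11185280518/1459 ≈ 72.488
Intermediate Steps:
m = -643/1459 ≈ -0.44071
J = 927 (J = 910 + √289 = 910 + 17 = 927)
√(k + (m + J)) = √(4328 + (-643/1459 + 927)) = √(4328 + 1351850/1459) = √(7666402/1459) = √11185280518/1459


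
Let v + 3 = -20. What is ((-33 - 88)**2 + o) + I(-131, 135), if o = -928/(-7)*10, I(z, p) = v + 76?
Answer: 112138/7 ≈ 16020.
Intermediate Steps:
v = -23 (v = -3 - 20 = -23)
I(z, p) = 53 (I(z, p) = -23 + 76 = 53)
o = 9280/7 (o = -928*(-1)/7*10 = -29*(-32/7)*10 = (928/7)*10 = 9280/7 ≈ 1325.7)
((-33 - 88)**2 + o) + I(-131, 135) = ((-33 - 88)**2 + 9280/7) + 53 = ((-121)**2 + 9280/7) + 53 = (14641 + 9280/7) + 53 = 111767/7 + 53 = 112138/7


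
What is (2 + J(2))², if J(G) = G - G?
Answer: 4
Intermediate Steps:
J(G) = 0
(2 + J(2))² = (2 + 0)² = 2² = 4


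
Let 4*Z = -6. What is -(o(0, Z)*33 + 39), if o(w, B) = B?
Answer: 21/2 ≈ 10.500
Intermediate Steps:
Z = -3/2 (Z = (1/4)*(-6) = -3/2 ≈ -1.5000)
-(o(0, Z)*33 + 39) = -(-3/2*33 + 39) = -(-99/2 + 39) = -1*(-21/2) = 21/2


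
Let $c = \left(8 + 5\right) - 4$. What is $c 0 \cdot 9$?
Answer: $0$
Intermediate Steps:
$c = 9$ ($c = 13 - 4 = 9$)
$c 0 \cdot 9 = 9 \cdot 0 \cdot 9 = 0 \cdot 9 = 0$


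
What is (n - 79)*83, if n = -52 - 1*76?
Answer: -17181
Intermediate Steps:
n = -128 (n = -52 - 76 = -128)
(n - 79)*83 = (-128 - 79)*83 = -207*83 = -17181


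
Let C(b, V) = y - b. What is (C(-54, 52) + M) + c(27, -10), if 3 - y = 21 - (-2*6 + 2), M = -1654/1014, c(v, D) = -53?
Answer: -14516/507 ≈ -28.631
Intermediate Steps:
M = -827/507 (M = -1654*1/1014 = -827/507 ≈ -1.6312)
y = -28 (y = 3 - (21 - (-2*6 + 2)) = 3 - (21 - (-12 + 2)) = 3 - (21 - 1*(-10)) = 3 - (21 + 10) = 3 - 1*31 = 3 - 31 = -28)
C(b, V) = -28 - b
(C(-54, 52) + M) + c(27, -10) = ((-28 - 1*(-54)) - 827/507) - 53 = ((-28 + 54) - 827/507) - 53 = (26 - 827/507) - 53 = 12355/507 - 53 = -14516/507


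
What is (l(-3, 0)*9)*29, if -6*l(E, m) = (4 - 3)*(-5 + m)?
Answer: 435/2 ≈ 217.50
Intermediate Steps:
l(E, m) = ⅚ - m/6 (l(E, m) = -(4 - 3)*(-5 + m)/6 = -(-5 + m)/6 = ⅚ - m/6)
(l(-3, 0)*9)*29 = ((⅚ - ⅙*0)*9)*29 = ((⅚ + 0)*9)*29 = ((⅚)*9)*29 = (15/2)*29 = 435/2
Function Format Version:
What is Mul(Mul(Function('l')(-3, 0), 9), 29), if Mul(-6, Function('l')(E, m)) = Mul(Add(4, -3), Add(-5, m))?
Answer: Rational(435, 2) ≈ 217.50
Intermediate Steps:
Function('l')(E, m) = Add(Rational(5, 6), Mul(Rational(-1, 6), m)) (Function('l')(E, m) = Mul(Rational(-1, 6), Mul(Add(4, -3), Add(-5, m))) = Mul(Rational(-1, 6), Mul(1, Add(-5, m))) = Mul(Rational(-1, 6), Add(-5, m)) = Add(Rational(5, 6), Mul(Rational(-1, 6), m)))
Mul(Mul(Function('l')(-3, 0), 9), 29) = Mul(Mul(Add(Rational(5, 6), Mul(Rational(-1, 6), 0)), 9), 29) = Mul(Mul(Add(Rational(5, 6), 0), 9), 29) = Mul(Mul(Rational(5, 6), 9), 29) = Mul(Rational(15, 2), 29) = Rational(435, 2)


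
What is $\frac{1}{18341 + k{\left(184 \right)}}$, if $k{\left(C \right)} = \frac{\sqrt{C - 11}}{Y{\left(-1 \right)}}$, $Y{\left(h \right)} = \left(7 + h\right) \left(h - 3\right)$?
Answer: $\frac{10564416}{193761953683} + \frac{24 \sqrt{173}}{193761953683} \approx 5.4524 \cdot 10^{-5}$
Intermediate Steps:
$Y{\left(h \right)} = \left(-3 + h\right) \left(7 + h\right)$ ($Y{\left(h \right)} = \left(7 + h\right) \left(-3 + h\right) = \left(-3 + h\right) \left(7 + h\right)$)
$k{\left(C \right)} = - \frac{\sqrt{-11 + C}}{24}$ ($k{\left(C \right)} = \frac{\sqrt{C - 11}}{-21 + \left(-1\right)^{2} + 4 \left(-1\right)} = \frac{\sqrt{-11 + C}}{-21 + 1 - 4} = \frac{\sqrt{-11 + C}}{-24} = \sqrt{-11 + C} \left(- \frac{1}{24}\right) = - \frac{\sqrt{-11 + C}}{24}$)
$\frac{1}{18341 + k{\left(184 \right)}} = \frac{1}{18341 - \frac{\sqrt{-11 + 184}}{24}} = \frac{1}{18341 - \frac{\sqrt{173}}{24}}$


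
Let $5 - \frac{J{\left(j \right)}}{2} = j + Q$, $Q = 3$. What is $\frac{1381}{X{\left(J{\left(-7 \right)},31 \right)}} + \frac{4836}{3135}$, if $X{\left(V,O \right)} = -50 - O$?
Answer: $- \frac{1312573}{84645} \approx -15.507$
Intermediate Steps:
$J{\left(j \right)} = 4 - 2 j$ ($J{\left(j \right)} = 10 - 2 \left(j + 3\right) = 10 - 2 \left(3 + j\right) = 10 - \left(6 + 2 j\right) = 4 - 2 j$)
$\frac{1381}{X{\left(J{\left(-7 \right)},31 \right)}} + \frac{4836}{3135} = \frac{1381}{-50 - 31} + \frac{4836}{3135} = \frac{1381}{-50 - 31} + 4836 \cdot \frac{1}{3135} = \frac{1381}{-81} + \frac{1612}{1045} = 1381 \left(- \frac{1}{81}\right) + \frac{1612}{1045} = - \frac{1381}{81} + \frac{1612}{1045} = - \frac{1312573}{84645}$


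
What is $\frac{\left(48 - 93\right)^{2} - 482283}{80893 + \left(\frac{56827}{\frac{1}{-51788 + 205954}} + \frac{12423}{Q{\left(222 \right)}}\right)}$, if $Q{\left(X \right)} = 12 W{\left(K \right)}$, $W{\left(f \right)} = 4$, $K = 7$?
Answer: $- \frac{7684128}{140173958941} \approx -5.4819 \cdot 10^{-5}$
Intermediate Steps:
$Q{\left(X \right)} = 48$ ($Q{\left(X \right)} = 12 \cdot 4 = 48$)
$\frac{\left(48 - 93\right)^{2} - 482283}{80893 + \left(\frac{56827}{\frac{1}{-51788 + 205954}} + \frac{12423}{Q{\left(222 \right)}}\right)} = \frac{\left(48 - 93\right)^{2} - 482283}{80893 + \left(\frac{56827}{\frac{1}{-51788 + 205954}} + \frac{12423}{48}\right)} = \frac{\left(-45\right)^{2} - 482283}{80893 + \left(\frac{56827}{\frac{1}{154166}} + 12423 \cdot \frac{1}{48}\right)} = \frac{2025 - 482283}{80893 + \left(56827 \frac{1}{\frac{1}{154166}} + \frac{4141}{16}\right)} = - \frac{480258}{80893 + \left(56827 \cdot 154166 + \frac{4141}{16}\right)} = - \frac{480258}{80893 + \left(8760791282 + \frac{4141}{16}\right)} = - \frac{480258}{80893 + \frac{140172664653}{16}} = - \frac{480258}{\frac{140173958941}{16}} = \left(-480258\right) \frac{16}{140173958941} = - \frac{7684128}{140173958941}$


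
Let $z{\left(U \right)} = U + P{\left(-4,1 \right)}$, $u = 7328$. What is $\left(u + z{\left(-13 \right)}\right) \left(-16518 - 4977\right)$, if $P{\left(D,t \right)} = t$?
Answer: $-157257420$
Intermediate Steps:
$z{\left(U \right)} = 1 + U$ ($z{\left(U \right)} = U + 1 = 1 + U$)
$\left(u + z{\left(-13 \right)}\right) \left(-16518 - 4977\right) = \left(7328 + \left(1 - 13\right)\right) \left(-16518 - 4977\right) = \left(7328 - 12\right) \left(-21495\right) = 7316 \left(-21495\right) = -157257420$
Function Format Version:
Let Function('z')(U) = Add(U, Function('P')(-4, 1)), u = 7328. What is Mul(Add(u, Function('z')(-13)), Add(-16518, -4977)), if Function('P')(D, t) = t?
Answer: -157257420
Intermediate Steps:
Function('z')(U) = Add(1, U) (Function('z')(U) = Add(U, 1) = Add(1, U))
Mul(Add(u, Function('z')(-13)), Add(-16518, -4977)) = Mul(Add(7328, Add(1, -13)), Add(-16518, -4977)) = Mul(Add(7328, -12), -21495) = Mul(7316, -21495) = -157257420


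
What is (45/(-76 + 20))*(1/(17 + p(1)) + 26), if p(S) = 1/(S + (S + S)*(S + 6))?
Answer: -42885/2048 ≈ -20.940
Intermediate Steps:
p(S) = 1/(S + 2*S*(6 + S)) (p(S) = 1/(S + (2*S)*(6 + S)) = 1/(S + 2*S*(6 + S)))
(45/(-76 + 20))*(1/(17 + p(1)) + 26) = (45/(-76 + 20))*(1/(17 + 1/(1*(13 + 2*1))) + 26) = (45/(-56))*(1/(17 + 1/(13 + 2)) + 26) = (-1/56*45)*(1/(17 + 1/15) + 26) = -45*(1/(17 + 1*(1/15)) + 26)/56 = -45*(1/(17 + 1/15) + 26)/56 = -45*(1/(256/15) + 26)/56 = -45*(15/256 + 26)/56 = -45/56*6671/256 = -42885/2048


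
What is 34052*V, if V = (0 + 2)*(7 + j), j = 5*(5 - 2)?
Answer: 1498288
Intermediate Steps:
j = 15 (j = 5*3 = 15)
V = 44 (V = (0 + 2)*(7 + 15) = 2*22 = 44)
34052*V = 34052*44 = 1498288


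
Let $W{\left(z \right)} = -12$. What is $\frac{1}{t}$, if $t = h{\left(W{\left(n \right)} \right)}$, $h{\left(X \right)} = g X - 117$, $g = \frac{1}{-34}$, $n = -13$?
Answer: $- \frac{17}{1983} \approx -0.0085729$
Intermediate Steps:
$g = - \frac{1}{34} \approx -0.029412$
$h{\left(X \right)} = -117 - \frac{X}{34}$ ($h{\left(X \right)} = - \frac{X}{34} - 117 = -117 - \frac{X}{34}$)
$t = - \frac{1983}{17}$ ($t = -117 - - \frac{6}{17} = -117 + \frac{6}{17} = - \frac{1983}{17} \approx -116.65$)
$\frac{1}{t} = \frac{1}{- \frac{1983}{17}} = - \frac{17}{1983}$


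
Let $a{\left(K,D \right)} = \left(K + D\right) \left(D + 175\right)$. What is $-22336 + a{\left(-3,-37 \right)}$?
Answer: $-27856$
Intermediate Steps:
$a{\left(K,D \right)} = \left(175 + D\right) \left(D + K\right)$ ($a{\left(K,D \right)} = \left(D + K\right) \left(175 + D\right) = \left(175 + D\right) \left(D + K\right)$)
$-22336 + a{\left(-3,-37 \right)} = -22336 + \left(\left(-37\right)^{2} + 175 \left(-37\right) + 175 \left(-3\right) - -111\right) = -22336 + \left(1369 - 6475 - 525 + 111\right) = -22336 - 5520 = -27856$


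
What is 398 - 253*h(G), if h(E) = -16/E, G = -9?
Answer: -466/9 ≈ -51.778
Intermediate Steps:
398 - 253*h(G) = 398 - (-4048)/(-9) = 398 - (-4048)*(-1)/9 = 398 - 253*16/9 = 398 - 4048/9 = -466/9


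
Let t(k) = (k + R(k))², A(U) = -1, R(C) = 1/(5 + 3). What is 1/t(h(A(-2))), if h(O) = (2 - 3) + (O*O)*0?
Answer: 64/49 ≈ 1.3061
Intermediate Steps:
R(C) = ⅛ (R(C) = 1/8 = ⅛)
h(O) = -1 (h(O) = -1 + O²*0 = -1 + 0 = -1)
t(k) = (⅛ + k)² (t(k) = (k + ⅛)² = (⅛ + k)²)
1/t(h(A(-2))) = 1/((1 + 8*(-1))²/64) = 1/((1 - 8)²/64) = 1/((1/64)*(-7)²) = 1/((1/64)*49) = 1/(49/64) = 64/49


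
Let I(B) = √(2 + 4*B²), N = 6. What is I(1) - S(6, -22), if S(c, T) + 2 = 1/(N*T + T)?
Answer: 309/154 + √6 ≈ 4.4560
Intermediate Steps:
S(c, T) = -2 + 1/(7*T) (S(c, T) = -2 + 1/(6*T + T) = -2 + 1/(7*T))
I(1) - S(6, -22) = √(2 + 4*1²) - (-2 + (⅐)/(-22)) = √(2 + 4*1) - (-2 + (⅐)*(-1/22)) = √(2 + 4) - (-2 - 1/154) = √6 - 1*(-309/154) = √6 + 309/154 = 309/154 + √6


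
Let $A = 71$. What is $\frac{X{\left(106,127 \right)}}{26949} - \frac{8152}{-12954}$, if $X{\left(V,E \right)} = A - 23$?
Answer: $\frac{36718340}{58182891} \approx 0.63108$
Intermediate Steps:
$X{\left(V,E \right)} = 48$ ($X{\left(V,E \right)} = 71 - 23 = 48$)
$\frac{X{\left(106,127 \right)}}{26949} - \frac{8152}{-12954} = \frac{48}{26949} - \frac{8152}{-12954} = 48 \cdot \frac{1}{26949} - - \frac{4076}{6477} = \frac{16}{8983} + \frac{4076}{6477} = \frac{36718340}{58182891}$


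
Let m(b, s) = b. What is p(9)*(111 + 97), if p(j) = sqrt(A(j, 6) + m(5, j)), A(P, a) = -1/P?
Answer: 416*sqrt(11)/3 ≈ 459.91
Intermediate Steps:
p(j) = sqrt(5 - 1/j) (p(j) = sqrt(-1/j + 5) = sqrt(5 - 1/j))
p(9)*(111 + 97) = sqrt(5 - 1/9)*(111 + 97) = sqrt(5 - 1*1/9)*208 = sqrt(5 - 1/9)*208 = sqrt(44/9)*208 = (2*sqrt(11)/3)*208 = 416*sqrt(11)/3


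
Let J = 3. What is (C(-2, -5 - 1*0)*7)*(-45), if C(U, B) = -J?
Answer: 945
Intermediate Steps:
C(U, B) = -3 (C(U, B) = -1*3 = -3)
(C(-2, -5 - 1*0)*7)*(-45) = -3*7*(-45) = -21*(-45) = 945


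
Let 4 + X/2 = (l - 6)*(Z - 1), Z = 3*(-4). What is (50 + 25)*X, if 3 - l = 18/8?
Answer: 19275/2 ≈ 9637.5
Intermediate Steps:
l = ¾ (l = 3 - 18/8 = 3 - 1*9/4 = 3 - 9/4 = ¾ ≈ 0.75000)
Z = -12
X = 257/2 (X = -8 + 2*((¾ - 6)*(-12 - 1)) = -8 + 2*(-21/4*(-13)) = -8 + 2*(273/4) = -8 + 273/2 = 257/2 ≈ 128.50)
(50 + 25)*X = (50 + 25)*(257/2) = 75*(257/2) = 19275/2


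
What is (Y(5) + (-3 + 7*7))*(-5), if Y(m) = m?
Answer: -255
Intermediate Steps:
(Y(5) + (-3 + 7*7))*(-5) = (5 + (-3 + 7*7))*(-5) = (5 + (-3 + 49))*(-5) = (5 + 46)*(-5) = 51*(-5) = -255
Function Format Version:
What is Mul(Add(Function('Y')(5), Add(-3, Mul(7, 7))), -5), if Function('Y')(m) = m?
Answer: -255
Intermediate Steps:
Mul(Add(Function('Y')(5), Add(-3, Mul(7, 7))), -5) = Mul(Add(5, Add(-3, Mul(7, 7))), -5) = Mul(Add(5, Add(-3, 49)), -5) = Mul(Add(5, 46), -5) = Mul(51, -5) = -255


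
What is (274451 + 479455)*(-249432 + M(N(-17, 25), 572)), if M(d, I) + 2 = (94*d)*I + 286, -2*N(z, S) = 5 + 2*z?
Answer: 399938086128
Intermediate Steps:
N(z, S) = -5/2 - z (N(z, S) = -(5 + 2*z)/2 = -5/2 - z)
M(d, I) = 284 + 94*I*d (M(d, I) = -2 + ((94*d)*I + 286) = -2 + (94*I*d + 286) = -2 + (286 + 94*I*d) = 284 + 94*I*d)
(274451 + 479455)*(-249432 + M(N(-17, 25), 572)) = (274451 + 479455)*(-249432 + (284 + 94*572*(-5/2 - 1*(-17)))) = 753906*(-249432 + (284 + 94*572*(-5/2 + 17))) = 753906*(-249432 + (284 + 94*572*(29/2))) = 753906*(-249432 + (284 + 779636)) = 753906*(-249432 + 779920) = 753906*530488 = 399938086128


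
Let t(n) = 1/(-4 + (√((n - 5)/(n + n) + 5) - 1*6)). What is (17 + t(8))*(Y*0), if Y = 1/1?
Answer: 0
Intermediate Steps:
Y = 1
t(n) = 1/(-10 + √(5 + (-5 + n)/(2*n))) (t(n) = 1/(-4 + (√((-5 + n)/((2*n)) + 5) - 6)) = 1/(-4 + (√((-5 + n)*(1/(2*n)) + 5) - 6)) = 1/(-4 + (√((-5 + n)/(2*n) + 5) - 6)) = 1/(-4 + (√(5 + (-5 + n)/(2*n)) - 6)) = 1/(-4 + (-6 + √(5 + (-5 + n)/(2*n)))) = 1/(-10 + √(5 + (-5 + n)/(2*n))))
(17 + t(8))*(Y*0) = (17 + 2/(-20 + √2*√(11 - 5/8)))*(1*0) = (17 + 2/(-20 + √2*√(11 - 5*⅛)))*0 = (17 + 2/(-20 + √2*√(11 - 5/8)))*0 = (17 + 2/(-20 + √2*√(83/8)))*0 = (17 + 2/(-20 + √2*(√166/4)))*0 = (17 + 2/(-20 + √83/2))*0 = 0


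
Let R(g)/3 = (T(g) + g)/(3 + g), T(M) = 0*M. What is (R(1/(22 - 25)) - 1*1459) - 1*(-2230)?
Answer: 6165/8 ≈ 770.63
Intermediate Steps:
T(M) = 0
R(g) = 3*g/(3 + g) (R(g) = 3*((0 + g)/(3 + g)) = 3*(g/(3 + g)) = 3*g/(3 + g))
(R(1/(22 - 25)) - 1*1459) - 1*(-2230) = (3/((22 - 25)*(3 + 1/(22 - 25))) - 1*1459) - 1*(-2230) = (3/(-3*(3 + 1/(-3))) - 1459) + 2230 = (3*(-1/3)/(3 - 1/3) - 1459) + 2230 = (3*(-1/3)/(8/3) - 1459) + 2230 = (3*(-1/3)*(3/8) - 1459) + 2230 = (-3/8 - 1459) + 2230 = -11675/8 + 2230 = 6165/8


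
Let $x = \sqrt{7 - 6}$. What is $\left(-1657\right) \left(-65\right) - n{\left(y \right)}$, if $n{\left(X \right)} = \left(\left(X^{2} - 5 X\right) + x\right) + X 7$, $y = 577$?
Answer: $-226379$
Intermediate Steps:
$x = 1$ ($x = \sqrt{1} = 1$)
$n{\left(X \right)} = 1 + X^{2} + 2 X$ ($n{\left(X \right)} = \left(\left(X^{2} - 5 X\right) + 1\right) + X 7 = \left(1 + X^{2} - 5 X\right) + 7 X = 1 + X^{2} + 2 X$)
$\left(-1657\right) \left(-65\right) - n{\left(y \right)} = \left(-1657\right) \left(-65\right) - \left(1 + 577^{2} + 2 \cdot 577\right) = 107705 - \left(1 + 332929 + 1154\right) = 107705 - 334084 = -226379$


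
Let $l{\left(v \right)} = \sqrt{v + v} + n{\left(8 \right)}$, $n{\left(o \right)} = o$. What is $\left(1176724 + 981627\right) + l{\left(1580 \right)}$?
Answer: $2158359 + 2 \sqrt{790} \approx 2.1584 \cdot 10^{6}$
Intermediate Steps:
$l{\left(v \right)} = 8 + \sqrt{2} \sqrt{v}$ ($l{\left(v \right)} = \sqrt{v + v} + 8 = \sqrt{2 v} + 8 = \sqrt{2} \sqrt{v} + 8 = 8 + \sqrt{2} \sqrt{v}$)
$\left(1176724 + 981627\right) + l{\left(1580 \right)} = \left(1176724 + 981627\right) + \left(8 + \sqrt{2} \sqrt{1580}\right) = 2158351 + \left(8 + \sqrt{2} \cdot 2 \sqrt{395}\right) = 2158351 + \left(8 + 2 \sqrt{790}\right) = 2158359 + 2 \sqrt{790}$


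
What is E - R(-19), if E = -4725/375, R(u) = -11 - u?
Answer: -103/5 ≈ -20.600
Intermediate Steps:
E = -63/5 (E = -4725*1/375 = -63/5 ≈ -12.600)
E - R(-19) = -63/5 - (-11 - 1*(-19)) = -63/5 - (-11 + 19) = -63/5 - 1*8 = -63/5 - 8 = -103/5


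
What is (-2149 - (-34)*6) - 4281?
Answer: -6226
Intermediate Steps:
(-2149 - (-34)*6) - 4281 = (-2149 - 1*(-204)) - 4281 = (-2149 + 204) - 4281 = -1945 - 4281 = -6226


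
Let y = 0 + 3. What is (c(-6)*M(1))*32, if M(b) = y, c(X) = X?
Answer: -576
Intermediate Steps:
y = 3
M(b) = 3
(c(-6)*M(1))*32 = -6*3*32 = -18*32 = -576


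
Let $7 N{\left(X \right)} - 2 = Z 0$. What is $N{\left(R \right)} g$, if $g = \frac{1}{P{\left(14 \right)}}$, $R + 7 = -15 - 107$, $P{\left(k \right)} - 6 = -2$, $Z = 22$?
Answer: $\frac{1}{14} \approx 0.071429$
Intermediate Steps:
$P{\left(k \right)} = 4$ ($P{\left(k \right)} = 6 - 2 = 4$)
$R = -129$ ($R = -7 - 122 = -129$)
$N{\left(X \right)} = \frac{2}{7}$ ($N{\left(X \right)} = \frac{2}{7} + \frac{22 \cdot 0}{7} = \frac{2}{7} + \frac{1}{7} \cdot 0 = \frac{2}{7} + 0 = \frac{2}{7}$)
$g = \frac{1}{4} \approx 0.25$
$N{\left(R \right)} g = \frac{2}{7} \cdot \frac{1}{4} = \frac{1}{14}$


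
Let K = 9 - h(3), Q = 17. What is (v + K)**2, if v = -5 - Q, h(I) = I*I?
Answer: 484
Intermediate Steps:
h(I) = I**2
K = 0 (K = 9 - 1*3**2 = 9 - 1*9 = 9 - 9 = 0)
v = -22 (v = -5 - 1*17 = -5 - 17 = -22)
(v + K)**2 = (-22 + 0)**2 = (-22)**2 = 484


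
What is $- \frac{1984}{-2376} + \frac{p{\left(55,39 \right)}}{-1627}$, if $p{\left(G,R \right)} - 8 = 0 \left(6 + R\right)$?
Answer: $\frac{401120}{483219} \approx 0.8301$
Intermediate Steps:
$p{\left(G,R \right)} = 8$ ($p{\left(G,R \right)} = 8 + 0 \left(6 + R\right) = 8 + 0 = 8$)
$- \frac{1984}{-2376} + \frac{p{\left(55,39 \right)}}{-1627} = - \frac{1984}{-2376} + \frac{8}{-1627} = \left(-1984\right) \left(- \frac{1}{2376}\right) + 8 \left(- \frac{1}{1627}\right) = \frac{248}{297} - \frac{8}{1627} = \frac{401120}{483219}$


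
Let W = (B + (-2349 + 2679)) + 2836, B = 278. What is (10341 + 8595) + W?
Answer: 22380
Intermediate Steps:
W = 3444 (W = (278 + (-2349 + 2679)) + 2836 = (278 + 330) + 2836 = 608 + 2836 = 3444)
(10341 + 8595) + W = (10341 + 8595) + 3444 = 18936 + 3444 = 22380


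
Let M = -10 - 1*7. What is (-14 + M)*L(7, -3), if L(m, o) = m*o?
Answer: 651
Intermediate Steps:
M = -17 (M = -10 - 7 = -17)
(-14 + M)*L(7, -3) = (-14 - 17)*(7*(-3)) = -31*(-21) = 651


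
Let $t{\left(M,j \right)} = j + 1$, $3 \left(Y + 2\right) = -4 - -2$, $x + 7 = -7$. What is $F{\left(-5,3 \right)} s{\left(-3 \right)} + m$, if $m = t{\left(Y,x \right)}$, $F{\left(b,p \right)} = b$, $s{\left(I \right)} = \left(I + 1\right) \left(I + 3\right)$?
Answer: $-13$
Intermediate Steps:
$x = -14$ ($x = -7 - 7 = -14$)
$Y = - \frac{8}{3}$ ($Y = -2 + \frac{-4 - -2}{3} = -2 + \frac{-4 + 2}{3} = -2 + \frac{1}{3} \left(-2\right) = -2 - \frac{2}{3} = - \frac{8}{3} \approx -2.6667$)
$s{\left(I \right)} = \left(1 + I\right) \left(3 + I\right)$
$t{\left(M,j \right)} = 1 + j$
$m = -13$ ($m = 1 - 14 = -13$)
$F{\left(-5,3 \right)} s{\left(-3 \right)} + m = - 5 \left(3 + \left(-3\right)^{2} + 4 \left(-3\right)\right) - 13 = - 5 \left(3 + 9 - 12\right) - 13 = \left(-5\right) 0 - 13 = 0 - 13 = -13$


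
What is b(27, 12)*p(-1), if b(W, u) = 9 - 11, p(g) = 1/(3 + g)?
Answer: -1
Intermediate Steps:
b(W, u) = -2
b(27, 12)*p(-1) = -2/(3 - 1) = -2/2 = -2*½ = -1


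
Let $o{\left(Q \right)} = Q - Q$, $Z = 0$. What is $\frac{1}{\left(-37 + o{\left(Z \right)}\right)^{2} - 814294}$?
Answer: $- \frac{1}{812925} \approx -1.2301 \cdot 10^{-6}$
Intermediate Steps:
$o{\left(Q \right)} = 0$
$\frac{1}{\left(-37 + o{\left(Z \right)}\right)^{2} - 814294} = \frac{1}{\left(-37 + 0\right)^{2} - 814294} = \frac{1}{\left(-37\right)^{2} - 814294} = \frac{1}{1369 - 814294} = \frac{1}{-812925} = - \frac{1}{812925}$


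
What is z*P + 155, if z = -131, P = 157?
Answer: -20412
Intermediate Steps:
z*P + 155 = -131*157 + 155 = -20567 + 155 = -20412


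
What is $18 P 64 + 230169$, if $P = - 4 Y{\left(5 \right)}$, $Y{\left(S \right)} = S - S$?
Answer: $230169$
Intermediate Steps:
$Y{\left(S \right)} = 0$
$P = 0$ ($P = \left(-4\right) 0 = 0$)
$18 P 64 + 230169 = 18 \cdot 0 \cdot 64 + 230169 = 0 \cdot 64 + 230169 = 0 + 230169 = 230169$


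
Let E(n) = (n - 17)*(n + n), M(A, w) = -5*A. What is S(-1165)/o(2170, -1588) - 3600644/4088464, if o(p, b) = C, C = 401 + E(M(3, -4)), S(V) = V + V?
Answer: -3606649401/1391099876 ≈ -2.5927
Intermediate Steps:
S(V) = 2*V
E(n) = 2*n*(-17 + n) (E(n) = (-17 + n)*(2*n) = 2*n*(-17 + n))
C = 1361 (C = 401 + 2*(-5*3)*(-17 - 5*3) = 401 + 2*(-15)*(-17 - 15) = 401 + 2*(-15)*(-32) = 401 + 960 = 1361)
o(p, b) = 1361
S(-1165)/o(2170, -1588) - 3600644/4088464 = (2*(-1165))/1361 - 3600644/4088464 = -2330*1/1361 - 3600644*1/4088464 = -2330/1361 - 900161/1022116 = -3606649401/1391099876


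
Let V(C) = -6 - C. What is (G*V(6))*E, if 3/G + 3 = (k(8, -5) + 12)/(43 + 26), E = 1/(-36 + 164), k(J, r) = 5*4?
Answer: 621/5600 ≈ 0.11089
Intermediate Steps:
k(J, r) = 20
E = 1/128 ≈ 0.0078125
G = -207/175 (G = 3/(-3 + (20 + 12)/(43 + 26)) = 3/(-3 + 32/69) = 3/(-175/69) = 3*(-69/175) = -207/175 ≈ -1.1829)
(G*V(6))*E = -207*(-6 - 1*6)/175*(1/128) = -207*(-6 - 6)/175*(1/128) = -207/175*(-12)*(1/128) = (2484/175)*(1/128) = 621/5600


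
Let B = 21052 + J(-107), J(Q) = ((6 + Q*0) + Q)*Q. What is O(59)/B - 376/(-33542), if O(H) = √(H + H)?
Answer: 188/16771 + √118/31859 ≈ 0.011551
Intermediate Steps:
O(H) = √2*√H (O(H) = √(2*H) = √2*√H)
J(Q) = Q*(6 + Q) (J(Q) = ((6 + 0) + Q)*Q = (6 + Q)*Q = Q*(6 + Q))
B = 31859 (B = 21052 - 107*(6 - 107) = 21052 - 107*(-101) = 21052 + 10807 = 31859)
O(59)/B - 376/(-33542) = (√2*√59)/31859 - 376/(-33542) = √118*(1/31859) - 376*(-1/33542) = √118/31859 + 188/16771 = 188/16771 + √118/31859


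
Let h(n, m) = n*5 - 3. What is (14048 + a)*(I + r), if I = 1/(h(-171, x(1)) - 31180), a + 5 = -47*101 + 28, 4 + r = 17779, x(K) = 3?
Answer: 2654894543238/16019 ≈ 1.6573e+8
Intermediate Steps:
h(n, m) = -3 + 5*n (h(n, m) = 5*n - 3 = -3 + 5*n)
r = 17775 (r = -4 + 17779 = 17775)
a = -4724 (a = -5 + (-47*101 + 28) = -5 + (-4747 + 28) = -5 - 4719 = -4724)
I = -1/32038 (I = 1/((-3 + 5*(-171)) - 31180) = 1/((-3 - 855) - 31180) = 1/(-858 - 31180) = 1/(-32038) = -1/32038 ≈ -3.1213e-5)
(14048 + a)*(I + r) = (14048 - 4724)*(-1/32038 + 17775) = 9324*(569475449/32038) = 2654894543238/16019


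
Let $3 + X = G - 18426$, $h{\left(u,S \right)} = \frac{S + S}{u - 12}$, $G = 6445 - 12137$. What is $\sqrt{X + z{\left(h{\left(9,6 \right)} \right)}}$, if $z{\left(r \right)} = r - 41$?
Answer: $i \sqrt{24166} \approx 155.45 i$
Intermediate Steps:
$G = -5692$ ($G = 6445 - 12137 = -5692$)
$h{\left(u,S \right)} = \frac{2 S}{-12 + u}$
$z{\left(r \right)} = -41 + r$
$X = -24121$ ($X = -3 - 24118 = -24121$)
$\sqrt{X + z{\left(h{\left(9,6 \right)} \right)}} = \sqrt{-24121 - \left(41 - \frac{12}{-12 + 9}\right)} = \sqrt{-24121 - \left(41 - \frac{12}{-3}\right)} = \sqrt{-24121 - \left(41 - -4\right)} = \sqrt{-24121 - 45} = \sqrt{-24166} = i \sqrt{24166}$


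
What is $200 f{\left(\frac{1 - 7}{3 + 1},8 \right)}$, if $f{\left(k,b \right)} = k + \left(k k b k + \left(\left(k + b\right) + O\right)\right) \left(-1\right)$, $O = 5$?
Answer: $2800$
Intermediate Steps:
$f{\left(k,b \right)} = -5 - b - b k^{3}$ ($f{\left(k,b \right)} = k + \left(k k b k + \left(\left(k + b\right) + 5\right)\right) \left(-1\right) = k + \left(k^{2} b k + \left(\left(b + k\right) + 5\right)\right) \left(-1\right) = k + \left(b k^{2} k + \left(5 + b + k\right)\right) \left(-1\right) = k + \left(b k^{3} + \left(5 + b + k\right)\right) \left(-1\right) = k + \left(5 + b + k + b k^{3}\right) \left(-1\right) = k - \left(5 + b + k + b k^{3}\right) = -5 - b - b k^{3}$)
$200 f{\left(\frac{1 - 7}{3 + 1},8 \right)} = 200 \left(-5 - 8 - 8 \left(\frac{1 - 7}{3 + 1}\right)^{3}\right) = 200 \left(-5 - 8 - 8 \left(- \frac{6}{4}\right)^{3}\right) = 200 \left(-5 - 8 - 8 \left(\left(-6\right) \frac{1}{4}\right)^{3}\right) = 200 \left(-5 - 8 - 8 \left(- \frac{3}{2}\right)^{3}\right) = 200 \left(-5 - 8 - 8 \left(- \frac{27}{8}\right)\right) = 200 \left(-5 - 8 + 27\right) = 200 \cdot 14 = 2800$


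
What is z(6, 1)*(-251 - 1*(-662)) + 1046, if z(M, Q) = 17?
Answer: 8033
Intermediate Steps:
z(6, 1)*(-251 - 1*(-662)) + 1046 = 17*(-251 - 1*(-662)) + 1046 = 17*(-251 + 662) + 1046 = 17*411 + 1046 = 6987 + 1046 = 8033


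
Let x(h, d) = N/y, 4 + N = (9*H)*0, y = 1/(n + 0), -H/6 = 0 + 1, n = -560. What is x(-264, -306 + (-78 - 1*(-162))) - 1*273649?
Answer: -271409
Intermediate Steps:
H = -6 (H = -6*(0 + 1) = -6*1 = -6)
y = -1/560 (y = 1/(-560 + 0) = 1/(-560) = -1/560 ≈ -0.0017857)
N = -4 (N = -4 + (9*(-6))*0 = -4 - 54*0 = -4 + 0 = -4)
x(h, d) = 2240 (x(h, d) = -4/(-1/560) = -4*(-560) = 2240)
x(-264, -306 + (-78 - 1*(-162))) - 1*273649 = 2240 - 1*273649 = 2240 - 273649 = -271409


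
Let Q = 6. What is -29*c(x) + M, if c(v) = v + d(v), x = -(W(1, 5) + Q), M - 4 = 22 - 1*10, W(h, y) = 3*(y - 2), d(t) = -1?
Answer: 480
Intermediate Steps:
W(h, y) = -6 + 3*y (W(h, y) = 3*(-2 + y) = -6 + 3*y)
M = 16 (M = 4 + (22 - 1*10) = 4 + (22 - 10) = 4 + 12 = 16)
x = -15 (x = -((-6 + 3*5) + 6) = -((-6 + 15) + 6) = -(9 + 6) = -1*15 = -15)
c(v) = -1 + v (c(v) = v - 1 = -1 + v)
-29*c(x) + M = -29*(-1 - 15) + 16 = -29*(-16) + 16 = 464 + 16 = 480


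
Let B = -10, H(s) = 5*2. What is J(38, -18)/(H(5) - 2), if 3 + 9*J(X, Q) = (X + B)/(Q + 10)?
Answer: -13/144 ≈ -0.090278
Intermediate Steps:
H(s) = 10
J(X, Q) = -⅓ + (-10 + X)/(9*(10 + Q)) (J(X, Q) = -⅓ + ((X - 10)/(Q + 10))/9 = -⅓ + ((-10 + X)/(10 + Q))/9 = -⅓ + (-10 + X)/(9*(10 + Q)))
J(38, -18)/(H(5) - 2) = ((-40 + 38 - 3*(-18))/(9*(10 - 18)))/(10 - 2) = ((⅑)*(-40 + 38 + 54)/(-8))/8 = ((⅑)*(-⅛)*52)*(⅛) = -13/18*⅛ = -13/144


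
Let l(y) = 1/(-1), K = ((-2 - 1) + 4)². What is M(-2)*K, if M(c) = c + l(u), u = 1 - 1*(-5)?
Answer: -3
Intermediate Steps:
u = 6 (u = 1 + 5 = 6)
K = 1 (K = (-3 + 4)² = 1² = 1)
l(y) = -1
M(c) = -1 + c (M(c) = c - 1 = -1 + c)
M(-2)*K = (-1 - 2)*1 = -3*1 = -3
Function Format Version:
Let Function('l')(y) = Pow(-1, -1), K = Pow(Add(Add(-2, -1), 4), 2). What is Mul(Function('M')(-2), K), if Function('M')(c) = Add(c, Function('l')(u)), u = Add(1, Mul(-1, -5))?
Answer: -3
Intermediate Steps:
u = 6 (u = Add(1, 5) = 6)
K = 1 (K = Pow(Add(-3, 4), 2) = Pow(1, 2) = 1)
Function('l')(y) = -1
Function('M')(c) = Add(-1, c) (Function('M')(c) = Add(c, -1) = Add(-1, c))
Mul(Function('M')(-2), K) = Mul(Add(-1, -2), 1) = Mul(-3, 1) = -3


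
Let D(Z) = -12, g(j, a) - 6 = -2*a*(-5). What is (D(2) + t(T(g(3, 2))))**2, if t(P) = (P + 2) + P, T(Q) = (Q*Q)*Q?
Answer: 1234960164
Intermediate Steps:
g(j, a) = 6 + 10*a (g(j, a) = 6 - 2*a*(-5) = 6 + 10*a)
T(Q) = Q**3 (T(Q) = Q**2*Q = Q**3)
t(P) = 2 + 2*P (t(P) = (2 + P) + P = 2 + 2*P)
(D(2) + t(T(g(3, 2))))**2 = (-12 + (2 + 2*(6 + 10*2)**3))**2 = (-12 + (2 + 2*(6 + 20)**3))**2 = (-12 + (2 + 2*26**3))**2 = (-12 + (2 + 2*17576))**2 = (-12 + (2 + 35152))**2 = (-12 + 35154)**2 = 35142**2 = 1234960164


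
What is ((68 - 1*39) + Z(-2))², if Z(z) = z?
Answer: 729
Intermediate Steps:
((68 - 1*39) + Z(-2))² = ((68 - 1*39) - 2)² = ((68 - 39) - 2)² = (29 - 2)² = 27² = 729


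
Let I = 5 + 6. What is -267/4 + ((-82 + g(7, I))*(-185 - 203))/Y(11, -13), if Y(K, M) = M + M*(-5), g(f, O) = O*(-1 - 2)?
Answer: 41149/52 ≈ 791.33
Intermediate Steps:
I = 11
g(f, O) = -3*O (g(f, O) = O*(-3) = -3*O)
Y(K, M) = -4*M (Y(K, M) = M - 5*M = -4*M)
-267/4 + ((-82 + g(7, I))*(-185 - 203))/Y(11, -13) = -267/4 + ((-82 - 3*11)*(-185 - 203))/((-4*(-13))) = -267*1/4 + ((-82 - 33)*(-388))/52 = -267/4 - 115*(-388)*(1/52) = -267/4 + 44620*(1/52) = -267/4 + 11155/13 = 41149/52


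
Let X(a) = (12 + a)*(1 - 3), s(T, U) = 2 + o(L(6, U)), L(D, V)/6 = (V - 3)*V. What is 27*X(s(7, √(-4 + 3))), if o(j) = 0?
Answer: -756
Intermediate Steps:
L(D, V) = 6*V*(-3 + V) (L(D, V) = 6*((V - 3)*V) = 6*((-3 + V)*V) = 6*(V*(-3 + V)) = 6*V*(-3 + V))
s(T, U) = 2 (s(T, U) = 2 + 0 = 2)
X(a) = -24 - 2*a (X(a) = (12 + a)*(-2) = -24 - 2*a)
27*X(s(7, √(-4 + 3))) = 27*(-24 - 2*2) = 27*(-24 - 4) = 27*(-28) = -756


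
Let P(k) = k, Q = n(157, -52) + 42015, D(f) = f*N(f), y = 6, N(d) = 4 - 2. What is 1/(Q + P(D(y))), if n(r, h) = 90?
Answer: 1/42117 ≈ 2.3743e-5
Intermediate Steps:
N(d) = 2
D(f) = 2*f (D(f) = f*2 = 2*f)
Q = 42105 (Q = 90 + 42015 = 42105)
1/(Q + P(D(y))) = 1/(42105 + 2*6) = 1/(42105 + 12) = 1/42117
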